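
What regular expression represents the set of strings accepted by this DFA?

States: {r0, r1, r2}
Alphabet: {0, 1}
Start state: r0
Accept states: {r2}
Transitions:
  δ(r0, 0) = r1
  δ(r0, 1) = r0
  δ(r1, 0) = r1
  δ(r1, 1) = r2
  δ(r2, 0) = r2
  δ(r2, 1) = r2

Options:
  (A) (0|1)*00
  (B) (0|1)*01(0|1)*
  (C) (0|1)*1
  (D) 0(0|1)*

Check each option against the DFA on short strings; one disagreement eliminates an option:
  (A) (0|1)*00: on '00' the DFA goes r0 → r1 → r1 and rejects (r1 ∉ Accept), but the regex matches it → eliminate
  (B) (0|1)*01(0|1)*: agrees with the DFA on every string of length ≤ 6
  (C) (0|1)*1: on '1' the DFA goes r0 → r0 and rejects (r0 ∉ Accept), but the regex matches it → eliminate
  (D) 0(0|1)*: on '0' the DFA goes r0 → r1 and rejects (r1 ∉ Accept), but the regex matches it → eliminate
Only (B) is consistent with the DFA.
(B) (0|1)*01(0|1)*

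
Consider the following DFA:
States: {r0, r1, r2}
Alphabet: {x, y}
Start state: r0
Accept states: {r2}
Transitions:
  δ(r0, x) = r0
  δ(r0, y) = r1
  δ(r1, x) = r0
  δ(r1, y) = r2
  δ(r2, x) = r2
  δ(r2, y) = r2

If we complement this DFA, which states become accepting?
Complement accept states = All states \ Original accept states
= {r0, r1, r2} \ {r2}
{r0, r1}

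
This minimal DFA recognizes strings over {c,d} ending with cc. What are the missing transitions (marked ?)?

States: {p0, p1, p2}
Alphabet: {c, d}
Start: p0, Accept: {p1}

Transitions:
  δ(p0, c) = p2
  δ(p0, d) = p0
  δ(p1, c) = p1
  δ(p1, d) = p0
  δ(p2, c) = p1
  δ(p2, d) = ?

From the language and accept set, identify what each state tracks — p0: last symbol not c; p1: two trailing c's; p2: one trailing c.
Each missing δ(q, a) is the state matching the new tracked value after reading a.
δ(p2, d) = p0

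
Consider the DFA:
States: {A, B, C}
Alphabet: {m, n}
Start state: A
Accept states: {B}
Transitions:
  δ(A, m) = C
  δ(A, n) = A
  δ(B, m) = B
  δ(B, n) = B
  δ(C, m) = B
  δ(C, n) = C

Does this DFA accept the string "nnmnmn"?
Processing string "nnmnmn":
  A --n--> A
  A --n--> A
  A --m--> C
  C --n--> C
  C --m--> B
  B --n--> B
Final state: B
Accept states: {B}
Yes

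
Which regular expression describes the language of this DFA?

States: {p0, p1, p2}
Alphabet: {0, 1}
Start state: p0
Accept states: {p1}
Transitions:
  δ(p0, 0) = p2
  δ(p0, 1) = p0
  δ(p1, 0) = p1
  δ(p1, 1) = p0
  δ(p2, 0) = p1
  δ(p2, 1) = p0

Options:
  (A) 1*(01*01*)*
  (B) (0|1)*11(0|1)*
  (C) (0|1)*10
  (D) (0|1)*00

Check each option against the DFA on short strings; one disagreement eliminates an option:
  (A) 1*(01*01*)*: on ε the DFA stays in p0 and rejects (p0 ∉ Accept), but the regex matches it → eliminate
  (B) (0|1)*11(0|1)*: on '00' the DFA goes p0 → p2 → p1 and accepts (p1 ∈ Accept), but the regex does not match it → eliminate
  (C) (0|1)*10: on '00' the DFA goes p0 → p2 → p1 and accepts (p1 ∈ Accept), but the regex does not match it → eliminate
  (D) (0|1)*00: agrees with the DFA on every string of length ≤ 6
Only (D) is consistent with the DFA.
(D) (0|1)*00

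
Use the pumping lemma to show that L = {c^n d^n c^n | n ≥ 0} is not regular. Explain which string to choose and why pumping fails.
Assume L is regular with pumping length p. Idea: pumping the first c-block unbalances it against the other two.
Choose s = c^p d^p c^p ∈ L (|s| = 3p ≥ p). By the pumping lemma, s = xyz with |xy| ≤ p, |y| > 0, so y = c^k with k ≥ 1, inside the first c-block. Then xy²z = c^(p+k) d^p c^p. The first block has length p+k ≠ p, so the three block lengths are no longer equal and xy²z ∉ L.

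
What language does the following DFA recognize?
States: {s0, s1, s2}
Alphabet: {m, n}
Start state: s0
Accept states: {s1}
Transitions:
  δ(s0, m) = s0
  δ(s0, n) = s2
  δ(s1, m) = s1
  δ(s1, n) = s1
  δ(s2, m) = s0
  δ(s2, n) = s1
Testing a few strings:
  'nmm' → reject
  'm' → reject
  'n' → reject
  'nm' → reject
State roles: s0=no progress toward nn; s1=substring nn seen; s2=one trailing n
All strings over {m,n} containing the substring nn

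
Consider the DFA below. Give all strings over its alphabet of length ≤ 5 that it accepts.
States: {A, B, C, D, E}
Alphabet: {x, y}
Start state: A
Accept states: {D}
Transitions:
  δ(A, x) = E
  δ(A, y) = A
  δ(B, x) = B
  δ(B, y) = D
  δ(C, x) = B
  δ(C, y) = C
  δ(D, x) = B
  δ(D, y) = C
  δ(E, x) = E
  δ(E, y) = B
xyy, xxyy, xyxy, yxyy, xxxyy, xxyxy, xyxxy, xyyxy, yxxyy, yxyxy, yyxyy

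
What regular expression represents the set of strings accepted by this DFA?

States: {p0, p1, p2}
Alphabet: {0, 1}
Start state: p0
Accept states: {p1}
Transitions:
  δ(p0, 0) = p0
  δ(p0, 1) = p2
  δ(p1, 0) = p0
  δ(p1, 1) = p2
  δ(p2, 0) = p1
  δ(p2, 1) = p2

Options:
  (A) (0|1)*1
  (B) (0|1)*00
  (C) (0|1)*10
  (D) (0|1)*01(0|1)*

Check each option against the DFA on short strings; one disagreement eliminates an option:
  (A) (0|1)*1: on '1' the DFA goes p0 → p2 and rejects (p2 ∉ Accept), but the regex matches it → eliminate
  (B) (0|1)*00: on '00' the DFA goes p0 → p0 → p0 and rejects (p0 ∉ Accept), but the regex matches it → eliminate
  (C) (0|1)*10: agrees with the DFA on every string of length ≤ 6
  (D) (0|1)*01(0|1)*: on '01' the DFA goes p0 → p0 → p2 and rejects (p2 ∉ Accept), but the regex matches it → eliminate
Only (C) is consistent with the DFA.
(C) (0|1)*10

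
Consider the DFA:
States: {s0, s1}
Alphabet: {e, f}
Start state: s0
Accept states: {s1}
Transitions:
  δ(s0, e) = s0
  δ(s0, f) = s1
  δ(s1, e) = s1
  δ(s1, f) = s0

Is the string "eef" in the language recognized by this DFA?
Processing string "eef":
  s0 --e--> s0
  s0 --e--> s0
  s0 --f--> s1
Final state: s1
Accept states: {s1}
Yes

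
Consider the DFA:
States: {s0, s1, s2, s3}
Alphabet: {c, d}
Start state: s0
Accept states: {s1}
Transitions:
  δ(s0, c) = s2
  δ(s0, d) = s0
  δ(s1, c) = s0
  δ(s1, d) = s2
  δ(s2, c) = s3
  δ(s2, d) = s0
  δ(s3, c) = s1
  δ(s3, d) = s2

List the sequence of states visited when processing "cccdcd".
read 'c': s0 → s2
  read 'c': s2 → s3
  read 'c': s3 → s1
  read 'd': s1 → s2
  read 'c': s2 → s3
  read 'd': s3 → s2
s0 -> s2 -> s3 -> s1 -> s2 -> s3 -> s2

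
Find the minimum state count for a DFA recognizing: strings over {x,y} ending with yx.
By Myhill–Nerode, count the distinguishable equivalence classes: three classes — suffix matches ε, y, or yx.
3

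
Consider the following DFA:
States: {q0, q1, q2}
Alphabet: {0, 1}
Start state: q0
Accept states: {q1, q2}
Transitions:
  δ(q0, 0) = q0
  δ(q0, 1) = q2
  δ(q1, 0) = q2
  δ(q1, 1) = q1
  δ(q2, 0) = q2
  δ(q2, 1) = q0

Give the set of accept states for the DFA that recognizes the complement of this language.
Complement accept states = All states \ Original accept states
= {q0, q1, q2} \ {q1, q2}
{q0}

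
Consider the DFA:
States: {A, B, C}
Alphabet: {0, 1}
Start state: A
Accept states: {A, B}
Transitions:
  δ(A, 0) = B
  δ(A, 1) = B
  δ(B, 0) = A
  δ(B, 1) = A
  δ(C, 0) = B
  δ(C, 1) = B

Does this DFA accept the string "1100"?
Processing string "1100":
  A --1--> B
  B --1--> A
  A --0--> B
  B --0--> A
Final state: A
Accept states: {A, B}
Yes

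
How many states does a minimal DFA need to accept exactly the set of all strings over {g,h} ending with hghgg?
By Myhill–Nerode, count the distinguishable equivalence classes: 6 classes — one per longest suffix of the input that is a prefix of 'hghgg' (lengths 0 through 5); only the length-5 class is accepting.
6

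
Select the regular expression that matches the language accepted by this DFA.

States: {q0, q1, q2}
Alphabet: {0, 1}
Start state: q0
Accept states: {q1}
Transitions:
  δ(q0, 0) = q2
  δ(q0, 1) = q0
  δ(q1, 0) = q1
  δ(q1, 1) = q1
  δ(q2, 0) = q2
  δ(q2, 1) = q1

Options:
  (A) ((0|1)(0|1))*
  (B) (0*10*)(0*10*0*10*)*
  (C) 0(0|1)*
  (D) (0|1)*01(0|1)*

Check each option against the DFA on short strings; one disagreement eliminates an option:
  (A) ((0|1)(0|1))*: on ε the DFA stays in q0 and rejects (q0 ∉ Accept), but the regex matches it → eliminate
  (B) (0*10*)(0*10*0*10*)*: on '1' the DFA goes q0 → q0 and rejects (q0 ∉ Accept), but the regex matches it → eliminate
  (C) 0(0|1)*: on '0' the DFA goes q0 → q2 and rejects (q2 ∉ Accept), but the regex matches it → eliminate
  (D) (0|1)*01(0|1)*: agrees with the DFA on every string of length ≤ 6
Only (D) is consistent with the DFA.
(D) (0|1)*01(0|1)*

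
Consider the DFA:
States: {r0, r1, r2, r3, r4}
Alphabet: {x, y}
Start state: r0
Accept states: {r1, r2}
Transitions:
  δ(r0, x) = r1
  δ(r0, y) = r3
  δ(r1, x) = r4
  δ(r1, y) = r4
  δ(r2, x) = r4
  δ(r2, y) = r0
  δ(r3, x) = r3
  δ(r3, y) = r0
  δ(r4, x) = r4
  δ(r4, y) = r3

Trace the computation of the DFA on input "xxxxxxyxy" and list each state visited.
read 'x': r0 → r1
  read 'x': r1 → r4
  read 'x': r4 → r4
  read 'x': r4 → r4
  read 'x': r4 → r4
  read 'x': r4 → r4
  read 'y': r4 → r3
  read 'x': r3 → r3
  read 'y': r3 → r0
r0 -> r1 -> r4 -> r4 -> r4 -> r4 -> r4 -> r3 -> r3 -> r0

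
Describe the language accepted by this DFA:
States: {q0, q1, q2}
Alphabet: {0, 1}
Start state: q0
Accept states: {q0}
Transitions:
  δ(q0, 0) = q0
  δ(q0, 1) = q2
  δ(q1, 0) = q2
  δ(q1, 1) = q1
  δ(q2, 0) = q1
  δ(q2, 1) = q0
Testing a few strings:
  '1110' → reject
  '100' → reject
  '11' → accept
  '00' → accept
State roles: q0=value ≡ 0 (mod 3); q1=value ≡ 2 (mod 3); q2=value ≡ 1 (mod 3)
All binary strings representing a multiple of 3 (read in base 2; leading zeros allowed and ε counts as 0)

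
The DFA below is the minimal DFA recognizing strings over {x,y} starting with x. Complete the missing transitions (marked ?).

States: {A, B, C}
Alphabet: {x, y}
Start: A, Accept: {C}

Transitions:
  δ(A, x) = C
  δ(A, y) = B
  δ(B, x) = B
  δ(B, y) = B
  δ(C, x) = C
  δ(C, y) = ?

From the language and accept set, identify what each state tracks — A: no input read; B: started with y (dead); C: started with x.
Each missing δ(q, a) is the state matching the new tracked value after reading a.
δ(C, y) = C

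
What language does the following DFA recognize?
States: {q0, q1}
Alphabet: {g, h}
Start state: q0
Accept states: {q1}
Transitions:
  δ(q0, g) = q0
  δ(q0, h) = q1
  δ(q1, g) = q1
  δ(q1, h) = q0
Testing a few strings:
  'g' → reject
  'hg' → accept
  'h' → accept
  'hgh' → reject
State roles: q0=even number of h's so far; q1=odd number of h's so far
All strings over {g,h} with an odd number of h's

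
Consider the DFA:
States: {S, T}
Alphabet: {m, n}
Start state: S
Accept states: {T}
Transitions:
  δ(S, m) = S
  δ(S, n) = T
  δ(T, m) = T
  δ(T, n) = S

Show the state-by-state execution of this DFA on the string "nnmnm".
read 'n': S → T
  read 'n': T → S
  read 'm': S → S
  read 'n': S → T
  read 'm': T → T
S -> T -> S -> S -> T -> T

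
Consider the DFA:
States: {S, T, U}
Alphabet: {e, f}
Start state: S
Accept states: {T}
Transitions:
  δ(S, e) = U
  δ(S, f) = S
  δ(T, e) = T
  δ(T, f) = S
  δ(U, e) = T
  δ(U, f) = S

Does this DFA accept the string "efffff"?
Processing string "efffff":
  S --e--> U
  U --f--> S
  S --f--> S
  S --f--> S
  S --f--> S
  S --f--> S
Final state: S
Accept states: {T}
No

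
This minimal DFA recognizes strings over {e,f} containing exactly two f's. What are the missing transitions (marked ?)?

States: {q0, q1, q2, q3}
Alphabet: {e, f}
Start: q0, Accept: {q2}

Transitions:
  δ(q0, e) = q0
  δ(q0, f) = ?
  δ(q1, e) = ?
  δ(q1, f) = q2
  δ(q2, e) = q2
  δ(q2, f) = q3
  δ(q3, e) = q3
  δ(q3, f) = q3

From the language and accept set, identify what each state tracks — q0: zero f's; q1: one f; q2: two f's; q3: ≥ three f's (dead).
Each missing δ(q, a) is the state matching the new tracked value after reading a.
δ(q0, f) = q1; δ(q1, e) = q1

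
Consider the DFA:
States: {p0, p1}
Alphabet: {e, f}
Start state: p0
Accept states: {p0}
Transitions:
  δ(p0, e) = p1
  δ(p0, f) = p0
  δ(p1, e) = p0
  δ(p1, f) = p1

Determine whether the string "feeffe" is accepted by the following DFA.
Processing string "feeffe":
  p0 --f--> p0
  p0 --e--> p1
  p1 --e--> p0
  p0 --f--> p0
  p0 --f--> p0
  p0 --e--> p1
Final state: p1
Accept states: {p0}
No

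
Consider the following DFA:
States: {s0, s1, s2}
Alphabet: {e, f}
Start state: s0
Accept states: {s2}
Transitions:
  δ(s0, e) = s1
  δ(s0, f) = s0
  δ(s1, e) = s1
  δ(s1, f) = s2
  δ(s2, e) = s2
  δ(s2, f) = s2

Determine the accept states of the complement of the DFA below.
Complement accept states = All states \ Original accept states
= {s0, s1, s2} \ {s2}
{s0, s1}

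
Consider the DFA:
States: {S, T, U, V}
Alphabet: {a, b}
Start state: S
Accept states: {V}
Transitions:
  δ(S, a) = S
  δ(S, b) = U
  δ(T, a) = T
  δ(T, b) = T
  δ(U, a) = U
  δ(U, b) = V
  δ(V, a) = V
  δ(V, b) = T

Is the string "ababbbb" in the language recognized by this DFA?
Processing string "ababbbb":
  S --a--> S
  S --b--> U
  U --a--> U
  U --b--> V
  V --b--> T
  T --b--> T
  T --b--> T
Final state: T
Accept states: {V}
No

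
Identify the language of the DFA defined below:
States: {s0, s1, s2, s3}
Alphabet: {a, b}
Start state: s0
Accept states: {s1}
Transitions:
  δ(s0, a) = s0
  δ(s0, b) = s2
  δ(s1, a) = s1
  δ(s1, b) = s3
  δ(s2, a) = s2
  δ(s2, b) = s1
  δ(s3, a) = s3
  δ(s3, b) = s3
Testing a few strings:
  'ab' → reject
  'baaa' → reject
  'b' → reject
  'a' → reject
State roles: s0=zero b's; s1=two b's; s2=one b; s3=≥ three b's (dead)
All strings over {a,b} containing exactly two b's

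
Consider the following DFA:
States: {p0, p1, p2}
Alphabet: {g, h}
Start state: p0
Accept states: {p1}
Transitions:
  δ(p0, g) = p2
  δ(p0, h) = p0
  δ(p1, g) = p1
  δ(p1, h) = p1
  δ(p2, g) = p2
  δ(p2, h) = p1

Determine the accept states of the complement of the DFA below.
Complement accept states = All states \ Original accept states
= {p0, p1, p2} \ {p1}
{p0, p2}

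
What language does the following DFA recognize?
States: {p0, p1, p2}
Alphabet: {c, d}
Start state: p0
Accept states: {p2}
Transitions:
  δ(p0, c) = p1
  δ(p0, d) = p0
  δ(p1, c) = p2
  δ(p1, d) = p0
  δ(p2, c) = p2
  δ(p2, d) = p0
Testing a few strings:
  'cdcc' → accept
  'dc' → reject
  'ccdc' → reject
  'dccd' → reject
State roles: p0=last symbol not c; p1=one trailing c; p2=two trailing c's
All strings over {c,d} ending with cc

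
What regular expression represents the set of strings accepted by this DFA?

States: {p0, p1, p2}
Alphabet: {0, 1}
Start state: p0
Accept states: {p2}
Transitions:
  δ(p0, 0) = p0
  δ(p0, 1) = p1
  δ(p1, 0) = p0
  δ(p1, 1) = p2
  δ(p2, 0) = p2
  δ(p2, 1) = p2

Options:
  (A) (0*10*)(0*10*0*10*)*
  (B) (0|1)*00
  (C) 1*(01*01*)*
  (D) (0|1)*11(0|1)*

Check each option against the DFA on short strings; one disagreement eliminates an option:
  (A) (0*10*)(0*10*0*10*)*: on '1' the DFA goes p0 → p1 and rejects (p1 ∉ Accept), but the regex matches it → eliminate
  (B) (0|1)*00: on '00' the DFA goes p0 → p0 → p0 and rejects (p0 ∉ Accept), but the regex matches it → eliminate
  (C) 1*(01*01*)*: on ε the DFA stays in p0 and rejects (p0 ∉ Accept), but the regex matches it → eliminate
  (D) (0|1)*11(0|1)*: agrees with the DFA on every string of length ≤ 6
Only (D) is consistent with the DFA.
(D) (0|1)*11(0|1)*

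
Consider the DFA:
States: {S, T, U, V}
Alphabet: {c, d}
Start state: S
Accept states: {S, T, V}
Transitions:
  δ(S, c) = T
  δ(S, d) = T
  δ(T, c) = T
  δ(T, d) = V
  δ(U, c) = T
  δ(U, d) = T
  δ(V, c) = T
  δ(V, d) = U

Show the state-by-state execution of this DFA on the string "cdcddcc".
read 'c': S → T
  read 'd': T → V
  read 'c': V → T
  read 'd': T → V
  read 'd': V → U
  read 'c': U → T
  read 'c': T → T
S -> T -> V -> T -> V -> U -> T -> T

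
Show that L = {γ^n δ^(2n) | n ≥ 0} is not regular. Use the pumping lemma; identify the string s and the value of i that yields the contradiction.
Assume L is regular with pumping length p. Idea: pumping the γ-block breaks the 1:2 ratio.
Choose s = γ^p δ^(2p) (length 3p ≥ p). By the pumping lemma, s = xyz with |xy| ≤ p, |y| > 0, so y = γ^k with k ≥ 1. Then xy²z = γ^(p+k) δ^(2p). For this to be in L we would need 2p = 2(p+k), i.e. 2k = 0, contradicting k ≥ 1. So xy²z ∉ L.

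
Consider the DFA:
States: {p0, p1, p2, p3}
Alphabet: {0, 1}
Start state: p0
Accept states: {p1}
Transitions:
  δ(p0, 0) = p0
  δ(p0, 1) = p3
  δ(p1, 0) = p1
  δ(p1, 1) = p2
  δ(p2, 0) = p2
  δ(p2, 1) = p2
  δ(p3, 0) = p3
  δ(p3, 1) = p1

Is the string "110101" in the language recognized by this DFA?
Processing string "110101":
  p0 --1--> p3
  p3 --1--> p1
  p1 --0--> p1
  p1 --1--> p2
  p2 --0--> p2
  p2 --1--> p2
Final state: p2
Accept states: {p1}
No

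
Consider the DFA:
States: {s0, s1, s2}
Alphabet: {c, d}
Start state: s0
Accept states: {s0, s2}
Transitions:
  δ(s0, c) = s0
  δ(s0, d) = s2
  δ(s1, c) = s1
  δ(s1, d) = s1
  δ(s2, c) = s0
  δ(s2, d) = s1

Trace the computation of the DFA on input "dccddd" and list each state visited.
read 'd': s0 → s2
  read 'c': s2 → s0
  read 'c': s0 → s0
  read 'd': s0 → s2
  read 'd': s2 → s1
  read 'd': s1 → s1
s0 -> s2 -> s0 -> s0 -> s2 -> s1 -> s1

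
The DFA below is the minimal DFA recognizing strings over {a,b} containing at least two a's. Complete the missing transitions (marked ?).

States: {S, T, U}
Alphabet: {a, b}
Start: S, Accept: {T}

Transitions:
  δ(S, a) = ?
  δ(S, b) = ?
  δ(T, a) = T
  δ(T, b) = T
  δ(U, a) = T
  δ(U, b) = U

From the language and accept set, identify what each state tracks — S: zero a's seen; T: ≥ two a's seen; U: one a seen.
Each missing δ(q, a) is the state matching the new tracked value after reading a.
δ(S, a) = U; δ(S, b) = S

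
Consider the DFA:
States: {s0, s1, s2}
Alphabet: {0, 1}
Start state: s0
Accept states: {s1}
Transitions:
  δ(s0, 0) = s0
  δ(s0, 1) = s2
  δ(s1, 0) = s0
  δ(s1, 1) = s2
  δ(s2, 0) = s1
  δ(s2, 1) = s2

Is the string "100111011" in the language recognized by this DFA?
Processing string "100111011":
  s0 --1--> s2
  s2 --0--> s1
  s1 --0--> s0
  s0 --1--> s2
  s2 --1--> s2
  s2 --1--> s2
  s2 --0--> s1
  s1 --1--> s2
  s2 --1--> s2
Final state: s2
Accept states: {s1}
No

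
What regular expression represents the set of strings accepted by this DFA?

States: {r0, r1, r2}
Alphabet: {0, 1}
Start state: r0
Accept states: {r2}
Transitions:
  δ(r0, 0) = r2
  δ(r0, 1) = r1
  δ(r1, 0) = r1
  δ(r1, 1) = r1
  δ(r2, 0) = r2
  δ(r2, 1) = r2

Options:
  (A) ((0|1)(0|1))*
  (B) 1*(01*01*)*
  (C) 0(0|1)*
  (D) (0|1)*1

Check each option against the DFA on short strings; one disagreement eliminates an option:
  (A) ((0|1)(0|1))*: on ε the DFA stays in r0 and rejects (r0 ∉ Accept), but the regex matches it → eliminate
  (B) 1*(01*01*)*: on ε the DFA stays in r0 and rejects (r0 ∉ Accept), but the regex matches it → eliminate
  (C) 0(0|1)*: agrees with the DFA on every string of length ≤ 6
  (D) (0|1)*1: on '0' the DFA goes r0 → r2 and accepts (r2 ∈ Accept), but the regex does not match it → eliminate
Only (C) is consistent with the DFA.
(C) 0(0|1)*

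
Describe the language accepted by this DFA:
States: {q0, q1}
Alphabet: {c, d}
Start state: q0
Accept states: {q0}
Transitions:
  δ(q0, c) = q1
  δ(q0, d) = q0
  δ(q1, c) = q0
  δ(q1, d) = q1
Testing a few strings:
  'd' → accept
  'cc' → accept
  'dc' → reject
  'ccc' → reject
State roles: q0=even number of c's so far; q1=odd number of c's so far
All strings over {c,d} with an even number of c's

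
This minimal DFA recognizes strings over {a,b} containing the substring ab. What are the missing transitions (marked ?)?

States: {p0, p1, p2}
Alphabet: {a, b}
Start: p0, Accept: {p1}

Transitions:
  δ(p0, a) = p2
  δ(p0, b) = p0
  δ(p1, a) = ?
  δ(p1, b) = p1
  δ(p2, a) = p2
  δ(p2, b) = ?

From the language and accept set, identify what each state tracks — p0: no a seen yet; p1: substring ab seen; p2: seen a a, waiting for b.
Each missing δ(q, a) is the state matching the new tracked value after reading a.
δ(p1, a) = p1; δ(p2, b) = p1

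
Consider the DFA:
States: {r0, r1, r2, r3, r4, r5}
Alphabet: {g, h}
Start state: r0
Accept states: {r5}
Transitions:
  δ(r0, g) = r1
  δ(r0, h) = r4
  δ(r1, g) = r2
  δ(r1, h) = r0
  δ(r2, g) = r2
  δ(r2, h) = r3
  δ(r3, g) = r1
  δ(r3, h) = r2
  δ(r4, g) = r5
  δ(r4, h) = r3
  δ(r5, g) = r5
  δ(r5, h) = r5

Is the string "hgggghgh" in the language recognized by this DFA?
Processing string "hgggghgh":
  r0 --h--> r4
  r4 --g--> r5
  r5 --g--> r5
  r5 --g--> r5
  r5 --g--> r5
  r5 --h--> r5
  r5 --g--> r5
  r5 --h--> r5
Final state: r5
Accept states: {r5}
Yes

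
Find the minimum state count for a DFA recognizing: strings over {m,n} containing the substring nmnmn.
By Myhill–Nerode, count the distinguishable equivalence classes: 6 classes — one per longest suffix of the input that is a prefix of 'nmnmn' (lengths 0 through 4), plus an absorbing 'already seen nmnmn' class.
6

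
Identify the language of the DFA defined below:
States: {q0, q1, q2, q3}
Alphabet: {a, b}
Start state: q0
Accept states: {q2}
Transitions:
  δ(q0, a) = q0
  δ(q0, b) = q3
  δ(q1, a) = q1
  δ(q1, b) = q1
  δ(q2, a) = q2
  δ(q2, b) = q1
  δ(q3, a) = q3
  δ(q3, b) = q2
Testing a few strings:
  'bbba' → reject
  'bab' → accept
  'bbbb' → reject
  'aba' → reject
State roles: q0=zero b's; q1=≥ three b's (dead); q2=two b's; q3=one b
All strings over {a,b} containing exactly two b's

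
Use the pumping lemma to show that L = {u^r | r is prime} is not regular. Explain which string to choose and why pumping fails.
Assume L is regular with pumping length p. Idea: pumping by a suitable count produces a composite length.
Let q be a prime with q ≥ p and choose s = u^q ∈ L. By the pumping lemma, s = xyz with |xy| ≤ p, |y| = k ≥ 1. Take i = q+1: |xy^(q+1)z| = q + q·k = q(1+k). Since q ≥ 2 and 1+k ≥ 2, q(1+k) is composite, so xy^(q+1)z ∉ L.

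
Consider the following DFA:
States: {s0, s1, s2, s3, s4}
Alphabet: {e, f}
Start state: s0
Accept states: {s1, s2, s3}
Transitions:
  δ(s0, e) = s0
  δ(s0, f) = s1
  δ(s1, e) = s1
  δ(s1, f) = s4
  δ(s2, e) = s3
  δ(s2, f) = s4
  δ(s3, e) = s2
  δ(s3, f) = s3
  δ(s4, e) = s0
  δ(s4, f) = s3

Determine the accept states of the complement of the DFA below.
Complement accept states = All states \ Original accept states
= {s0, s1, s2, s3, s4} \ {s1, s2, s3}
{s0, s4}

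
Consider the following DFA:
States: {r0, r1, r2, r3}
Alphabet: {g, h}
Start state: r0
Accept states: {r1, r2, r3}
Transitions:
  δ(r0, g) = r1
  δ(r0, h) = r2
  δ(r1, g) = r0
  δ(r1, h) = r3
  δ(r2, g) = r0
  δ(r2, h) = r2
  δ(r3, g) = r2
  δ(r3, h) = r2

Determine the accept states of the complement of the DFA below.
Complement accept states = All states \ Original accept states
= {r0, r1, r2, r3} \ {r1, r2, r3}
{r0}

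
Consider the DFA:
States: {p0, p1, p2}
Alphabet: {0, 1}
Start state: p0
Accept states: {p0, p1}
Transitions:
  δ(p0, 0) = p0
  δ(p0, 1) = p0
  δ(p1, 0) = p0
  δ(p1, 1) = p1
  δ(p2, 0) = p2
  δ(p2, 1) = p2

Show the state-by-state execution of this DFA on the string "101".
read '1': p0 → p0
  read '0': p0 → p0
  read '1': p0 → p0
p0 -> p0 -> p0 -> p0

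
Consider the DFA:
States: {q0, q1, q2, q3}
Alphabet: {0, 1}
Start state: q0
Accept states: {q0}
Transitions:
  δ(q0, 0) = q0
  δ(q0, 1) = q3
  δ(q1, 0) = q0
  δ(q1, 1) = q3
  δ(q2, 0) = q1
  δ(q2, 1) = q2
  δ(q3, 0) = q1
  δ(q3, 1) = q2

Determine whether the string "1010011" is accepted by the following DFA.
Processing string "1010011":
  q0 --1--> q3
  q3 --0--> q1
  q1 --1--> q3
  q3 --0--> q1
  q1 --0--> q0
  q0 --1--> q3
  q3 --1--> q2
Final state: q2
Accept states: {q0}
No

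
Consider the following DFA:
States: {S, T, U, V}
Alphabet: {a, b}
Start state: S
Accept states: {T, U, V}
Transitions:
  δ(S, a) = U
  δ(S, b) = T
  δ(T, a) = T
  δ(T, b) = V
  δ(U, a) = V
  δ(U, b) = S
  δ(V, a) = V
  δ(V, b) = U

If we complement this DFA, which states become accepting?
Complement accept states = All states \ Original accept states
= {S, T, U, V} \ {T, U, V}
{S}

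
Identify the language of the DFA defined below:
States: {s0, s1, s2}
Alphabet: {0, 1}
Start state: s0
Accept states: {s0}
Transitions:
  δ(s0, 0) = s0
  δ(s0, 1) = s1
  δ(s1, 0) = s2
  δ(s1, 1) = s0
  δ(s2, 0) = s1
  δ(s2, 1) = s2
Testing a few strings:
  '000' → accept
  '11' → accept
  '1101' → reject
  '010' → reject
State roles: s0=value ≡ 0 (mod 3); s1=value ≡ 1 (mod 3); s2=value ≡ 2 (mod 3)
All binary strings representing a multiple of 3 (read in base 2; leading zeros allowed and ε counts as 0)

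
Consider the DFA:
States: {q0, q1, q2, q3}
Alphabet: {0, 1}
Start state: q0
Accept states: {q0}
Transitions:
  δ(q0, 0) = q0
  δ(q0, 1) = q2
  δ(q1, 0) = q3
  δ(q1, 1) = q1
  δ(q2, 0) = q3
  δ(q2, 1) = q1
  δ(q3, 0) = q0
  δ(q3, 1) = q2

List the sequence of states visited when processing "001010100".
read '0': q0 → q0
  read '0': q0 → q0
  read '1': q0 → q2
  read '0': q2 → q3
  read '1': q3 → q2
  read '0': q2 → q3
  read '1': q3 → q2
  read '0': q2 → q3
  read '0': q3 → q0
q0 -> q0 -> q0 -> q2 -> q3 -> q2 -> q3 -> q2 -> q3 -> q0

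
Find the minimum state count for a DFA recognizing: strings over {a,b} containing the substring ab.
By Myhill–Nerode, count the distinguishable equivalence classes: three classes — no a yet / a seen but no ab / ab seen.
3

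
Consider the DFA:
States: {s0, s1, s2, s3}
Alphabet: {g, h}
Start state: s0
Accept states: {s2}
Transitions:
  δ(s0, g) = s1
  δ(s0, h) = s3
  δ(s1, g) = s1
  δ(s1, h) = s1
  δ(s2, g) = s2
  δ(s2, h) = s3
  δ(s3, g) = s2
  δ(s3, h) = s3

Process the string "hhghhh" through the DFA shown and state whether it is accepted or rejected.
Processing string "hhghhh":
  s0 --h--> s3
  s3 --h--> s3
  s3 --g--> s2
  s2 --h--> s3
  s3 --h--> s3
  s3 --h--> s3
Final state: s3
Accept states: {s2}
No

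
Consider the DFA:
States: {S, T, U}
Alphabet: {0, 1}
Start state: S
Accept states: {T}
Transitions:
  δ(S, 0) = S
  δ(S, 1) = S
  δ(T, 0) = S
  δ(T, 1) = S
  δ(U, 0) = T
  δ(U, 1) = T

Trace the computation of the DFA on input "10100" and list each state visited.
read '1': S → S
  read '0': S → S
  read '1': S → S
  read '0': S → S
  read '0': S → S
S -> S -> S -> S -> S -> S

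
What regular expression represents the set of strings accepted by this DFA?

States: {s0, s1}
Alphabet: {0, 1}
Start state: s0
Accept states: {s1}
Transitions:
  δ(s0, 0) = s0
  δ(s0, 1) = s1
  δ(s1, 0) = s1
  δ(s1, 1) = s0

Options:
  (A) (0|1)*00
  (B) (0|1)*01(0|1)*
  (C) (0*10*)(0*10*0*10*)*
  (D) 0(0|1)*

Check each option against the DFA on short strings; one disagreement eliminates an option:
  (A) (0|1)*00: on '1' the DFA goes s0 → s1 and accepts (s1 ∈ Accept), but the regex does not match it → eliminate
  (B) (0|1)*01(0|1)*: on '1' the DFA goes s0 → s1 and accepts (s1 ∈ Accept), but the regex does not match it → eliminate
  (C) (0*10*)(0*10*0*10*)*: agrees with the DFA on every string of length ≤ 6
  (D) 0(0|1)*: on '0' the DFA goes s0 → s0 and rejects (s0 ∉ Accept), but the regex matches it → eliminate
Only (C) is consistent with the DFA.
(C) (0*10*)(0*10*0*10*)*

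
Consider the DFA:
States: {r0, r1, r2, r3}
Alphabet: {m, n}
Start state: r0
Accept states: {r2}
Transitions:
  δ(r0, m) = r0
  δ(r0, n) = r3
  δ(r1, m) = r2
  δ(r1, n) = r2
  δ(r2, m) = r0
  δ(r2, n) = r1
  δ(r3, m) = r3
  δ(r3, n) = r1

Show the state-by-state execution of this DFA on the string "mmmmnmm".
read 'm': r0 → r0
  read 'm': r0 → r0
  read 'm': r0 → r0
  read 'm': r0 → r0
  read 'n': r0 → r3
  read 'm': r3 → r3
  read 'm': r3 → r3
r0 -> r0 -> r0 -> r0 -> r0 -> r3 -> r3 -> r3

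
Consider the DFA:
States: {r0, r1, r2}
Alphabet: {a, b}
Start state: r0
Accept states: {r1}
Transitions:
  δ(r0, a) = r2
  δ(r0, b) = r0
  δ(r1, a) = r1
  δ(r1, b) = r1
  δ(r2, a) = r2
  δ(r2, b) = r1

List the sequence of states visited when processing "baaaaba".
read 'b': r0 → r0
  read 'a': r0 → r2
  read 'a': r2 → r2
  read 'a': r2 → r2
  read 'a': r2 → r2
  read 'b': r2 → r1
  read 'a': r1 → r1
r0 -> r0 -> r2 -> r2 -> r2 -> r2 -> r1 -> r1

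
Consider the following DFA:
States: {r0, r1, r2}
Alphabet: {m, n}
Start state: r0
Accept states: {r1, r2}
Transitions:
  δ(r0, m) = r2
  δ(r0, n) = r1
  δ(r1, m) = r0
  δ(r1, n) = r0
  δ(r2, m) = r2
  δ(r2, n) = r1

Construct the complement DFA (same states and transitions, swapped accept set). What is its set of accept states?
Complement accept states = All states \ Original accept states
= {r0, r1, r2} \ {r1, r2}
{r0}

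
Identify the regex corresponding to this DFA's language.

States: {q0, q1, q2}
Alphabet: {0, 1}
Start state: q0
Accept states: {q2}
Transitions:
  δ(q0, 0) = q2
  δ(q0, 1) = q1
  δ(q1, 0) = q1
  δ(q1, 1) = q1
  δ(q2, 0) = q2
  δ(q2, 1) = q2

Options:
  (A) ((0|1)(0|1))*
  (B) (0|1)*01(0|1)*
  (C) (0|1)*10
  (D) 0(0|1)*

Check each option against the DFA on short strings; one disagreement eliminates an option:
  (A) ((0|1)(0|1))*: on ε the DFA stays in q0 and rejects (q0 ∉ Accept), but the regex matches it → eliminate
  (B) (0|1)*01(0|1)*: on '0' the DFA goes q0 → q2 and accepts (q2 ∈ Accept), but the regex does not match it → eliminate
  (C) (0|1)*10: on '0' the DFA goes q0 → q2 and accepts (q2 ∈ Accept), but the regex does not match it → eliminate
  (D) 0(0|1)*: agrees with the DFA on every string of length ≤ 6
Only (D) is consistent with the DFA.
(D) 0(0|1)*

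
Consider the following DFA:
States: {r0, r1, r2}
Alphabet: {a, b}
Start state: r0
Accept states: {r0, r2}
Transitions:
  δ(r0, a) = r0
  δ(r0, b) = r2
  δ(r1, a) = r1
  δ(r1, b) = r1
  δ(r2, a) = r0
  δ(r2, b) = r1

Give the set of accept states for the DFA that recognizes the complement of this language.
Complement accept states = All states \ Original accept states
= {r0, r1, r2} \ {r0, r2}
{r1}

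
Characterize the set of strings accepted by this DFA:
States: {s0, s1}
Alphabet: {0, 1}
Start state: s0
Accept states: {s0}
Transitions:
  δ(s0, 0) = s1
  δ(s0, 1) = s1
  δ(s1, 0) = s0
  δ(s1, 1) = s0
Testing a few strings:
  '01' → accept
  '1' → reject
  '011' → reject
  '10' → accept
State roles: s0=even length so far; s1=odd length so far
All binary strings of even length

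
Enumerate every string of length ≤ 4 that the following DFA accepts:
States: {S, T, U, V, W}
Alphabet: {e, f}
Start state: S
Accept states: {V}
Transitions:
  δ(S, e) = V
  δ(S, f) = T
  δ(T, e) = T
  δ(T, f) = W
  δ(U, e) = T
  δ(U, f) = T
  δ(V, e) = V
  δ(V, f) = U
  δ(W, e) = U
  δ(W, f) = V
e, ee, eee, fff, eeee, feff, fffe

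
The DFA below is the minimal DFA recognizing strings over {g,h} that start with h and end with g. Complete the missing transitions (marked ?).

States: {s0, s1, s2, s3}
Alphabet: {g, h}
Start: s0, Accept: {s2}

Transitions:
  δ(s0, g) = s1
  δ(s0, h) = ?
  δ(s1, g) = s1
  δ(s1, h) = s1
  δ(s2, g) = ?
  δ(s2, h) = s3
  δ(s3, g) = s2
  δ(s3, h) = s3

From the language and accept set, identify what each state tracks — s0: no input read; s1: started with g (dead); s2: started with h, last symbol g; s3: started with h, last symbol h.
Each missing δ(q, a) is the state matching the new tracked value after reading a.
δ(s0, h) = s3; δ(s2, g) = s2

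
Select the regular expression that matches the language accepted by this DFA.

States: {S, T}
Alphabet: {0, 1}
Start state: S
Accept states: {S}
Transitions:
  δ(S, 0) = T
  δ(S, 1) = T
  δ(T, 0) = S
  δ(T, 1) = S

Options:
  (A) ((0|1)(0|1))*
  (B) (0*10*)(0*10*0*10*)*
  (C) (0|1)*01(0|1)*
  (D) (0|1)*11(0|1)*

Check each option against the DFA on short strings; one disagreement eliminates an option:
  (A) ((0|1)(0|1))*: agrees with the DFA on every string of length ≤ 6
  (B) (0*10*)(0*10*0*10*)*: on ε the DFA stays in S and accepts (S ∈ Accept), but the regex does not match it → eliminate
  (C) (0|1)*01(0|1)*: on ε the DFA stays in S and accepts (S ∈ Accept), but the regex does not match it → eliminate
  (D) (0|1)*11(0|1)*: on ε the DFA stays in S and accepts (S ∈ Accept), but the regex does not match it → eliminate
Only (A) is consistent with the DFA.
(A) ((0|1)(0|1))*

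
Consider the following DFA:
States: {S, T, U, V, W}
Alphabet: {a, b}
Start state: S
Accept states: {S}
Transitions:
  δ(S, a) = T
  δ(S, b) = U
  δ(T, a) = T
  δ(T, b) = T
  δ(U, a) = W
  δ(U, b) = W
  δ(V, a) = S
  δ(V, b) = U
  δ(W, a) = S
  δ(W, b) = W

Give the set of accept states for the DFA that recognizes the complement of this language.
Complement accept states = All states \ Original accept states
= {S, T, U, V, W} \ {S}
{T, U, V, W}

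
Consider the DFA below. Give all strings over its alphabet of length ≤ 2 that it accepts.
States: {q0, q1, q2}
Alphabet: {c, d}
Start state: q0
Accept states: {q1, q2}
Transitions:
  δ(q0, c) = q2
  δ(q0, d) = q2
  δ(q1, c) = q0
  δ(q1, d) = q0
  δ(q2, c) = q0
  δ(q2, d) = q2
c, d, cd, dd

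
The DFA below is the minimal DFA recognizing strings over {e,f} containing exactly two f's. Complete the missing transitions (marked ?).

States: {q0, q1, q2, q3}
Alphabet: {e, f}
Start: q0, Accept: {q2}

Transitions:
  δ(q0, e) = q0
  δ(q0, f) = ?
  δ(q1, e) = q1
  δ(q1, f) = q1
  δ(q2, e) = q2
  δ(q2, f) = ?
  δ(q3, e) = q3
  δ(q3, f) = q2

From the language and accept set, identify what each state tracks — q0: zero f's; q1: ≥ three f's (dead); q2: two f's; q3: one f.
Each missing δ(q, a) is the state matching the new tracked value after reading a.
δ(q0, f) = q3; δ(q2, f) = q1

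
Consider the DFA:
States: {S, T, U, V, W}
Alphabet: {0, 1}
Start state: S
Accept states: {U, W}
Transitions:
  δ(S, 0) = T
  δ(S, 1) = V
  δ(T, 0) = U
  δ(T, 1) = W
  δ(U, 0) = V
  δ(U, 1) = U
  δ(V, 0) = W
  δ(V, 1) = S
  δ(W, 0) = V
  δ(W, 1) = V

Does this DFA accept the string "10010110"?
Processing string "10010110":
  S --1--> V
  V --0--> W
  W --0--> V
  V --1--> S
  S --0--> T
  T --1--> W
  W --1--> V
  V --0--> W
Final state: W
Accept states: {U, W}
Yes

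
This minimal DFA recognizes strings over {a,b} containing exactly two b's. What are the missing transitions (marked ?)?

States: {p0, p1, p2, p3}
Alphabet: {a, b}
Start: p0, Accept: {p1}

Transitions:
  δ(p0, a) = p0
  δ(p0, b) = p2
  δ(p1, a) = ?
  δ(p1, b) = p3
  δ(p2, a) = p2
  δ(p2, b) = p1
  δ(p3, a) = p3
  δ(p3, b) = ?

From the language and accept set, identify what each state tracks — p0: zero b's; p1: two b's; p2: one b; p3: ≥ three b's (dead).
Each missing δ(q, a) is the state matching the new tracked value after reading a.
δ(p1, a) = p1; δ(p3, b) = p3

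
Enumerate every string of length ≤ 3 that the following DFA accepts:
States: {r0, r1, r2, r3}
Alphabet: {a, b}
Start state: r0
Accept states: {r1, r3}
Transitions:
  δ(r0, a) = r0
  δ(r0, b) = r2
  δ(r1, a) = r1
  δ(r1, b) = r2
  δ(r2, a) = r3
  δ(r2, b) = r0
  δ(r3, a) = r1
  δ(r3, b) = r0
ba, aba, baa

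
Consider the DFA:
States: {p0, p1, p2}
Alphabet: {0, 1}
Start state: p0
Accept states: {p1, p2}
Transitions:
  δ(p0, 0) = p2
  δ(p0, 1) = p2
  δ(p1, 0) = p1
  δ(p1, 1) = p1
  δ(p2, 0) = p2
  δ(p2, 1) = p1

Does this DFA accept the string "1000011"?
Processing string "1000011":
  p0 --1--> p2
  p2 --0--> p2
  p2 --0--> p2
  p2 --0--> p2
  p2 --0--> p2
  p2 --1--> p1
  p1 --1--> p1
Final state: p1
Accept states: {p1, p2}
Yes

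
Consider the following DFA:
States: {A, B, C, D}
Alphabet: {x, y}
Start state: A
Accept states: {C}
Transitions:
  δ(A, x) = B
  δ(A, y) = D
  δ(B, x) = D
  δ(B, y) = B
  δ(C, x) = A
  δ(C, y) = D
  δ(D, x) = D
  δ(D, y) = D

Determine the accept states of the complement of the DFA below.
Complement accept states = All states \ Original accept states
= {A, B, C, D} \ {C}
{A, B, D}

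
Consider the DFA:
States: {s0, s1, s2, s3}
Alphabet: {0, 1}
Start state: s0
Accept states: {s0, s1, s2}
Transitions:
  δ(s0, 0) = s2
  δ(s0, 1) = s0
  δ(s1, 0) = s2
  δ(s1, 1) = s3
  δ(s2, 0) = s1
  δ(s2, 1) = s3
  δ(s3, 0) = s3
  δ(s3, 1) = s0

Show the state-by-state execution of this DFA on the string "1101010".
read '1': s0 → s0
  read '1': s0 → s0
  read '0': s0 → s2
  read '1': s2 → s3
  read '0': s3 → s3
  read '1': s3 → s0
  read '0': s0 → s2
s0 -> s0 -> s0 -> s2 -> s3 -> s3 -> s0 -> s2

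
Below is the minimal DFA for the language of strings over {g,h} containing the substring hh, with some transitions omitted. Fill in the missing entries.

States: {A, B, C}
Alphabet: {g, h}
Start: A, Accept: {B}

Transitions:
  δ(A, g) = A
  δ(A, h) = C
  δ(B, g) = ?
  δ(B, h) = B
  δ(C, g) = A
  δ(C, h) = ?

From the language and accept set, identify what each state tracks — A: no progress toward hh; B: substring hh seen; C: one trailing h.
Each missing δ(q, a) is the state matching the new tracked value after reading a.
δ(B, g) = B; δ(C, h) = B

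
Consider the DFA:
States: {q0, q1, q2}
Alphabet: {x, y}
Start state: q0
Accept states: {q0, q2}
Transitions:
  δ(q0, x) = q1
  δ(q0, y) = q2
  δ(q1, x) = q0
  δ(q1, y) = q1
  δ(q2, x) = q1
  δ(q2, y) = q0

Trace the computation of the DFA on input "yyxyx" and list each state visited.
read 'y': q0 → q2
  read 'y': q2 → q0
  read 'x': q0 → q1
  read 'y': q1 → q1
  read 'x': q1 → q0
q0 -> q2 -> q0 -> q1 -> q1 -> q0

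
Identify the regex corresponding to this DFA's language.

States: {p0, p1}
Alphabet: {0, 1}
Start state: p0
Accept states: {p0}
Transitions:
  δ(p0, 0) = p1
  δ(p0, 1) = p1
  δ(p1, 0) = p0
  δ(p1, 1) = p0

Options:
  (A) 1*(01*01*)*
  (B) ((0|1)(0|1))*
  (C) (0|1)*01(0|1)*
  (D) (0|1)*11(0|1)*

Check each option against the DFA on short strings; one disagreement eliminates an option:
  (A) 1*(01*01*)*: on '1' the DFA goes p0 → p1 and rejects (p1 ∉ Accept), but the regex matches it → eliminate
  (B) ((0|1)(0|1))*: agrees with the DFA on every string of length ≤ 6
  (C) (0|1)*01(0|1)*: on ε the DFA stays in p0 and accepts (p0 ∈ Accept), but the regex does not match it → eliminate
  (D) (0|1)*11(0|1)*: on ε the DFA stays in p0 and accepts (p0 ∈ Accept), but the regex does not match it → eliminate
Only (B) is consistent with the DFA.
(B) ((0|1)(0|1))*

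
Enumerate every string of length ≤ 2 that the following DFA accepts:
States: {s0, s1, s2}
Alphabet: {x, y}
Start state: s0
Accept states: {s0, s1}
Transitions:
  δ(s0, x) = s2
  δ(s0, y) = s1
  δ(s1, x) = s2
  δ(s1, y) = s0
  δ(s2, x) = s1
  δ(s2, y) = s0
ε, y, xx, xy, yy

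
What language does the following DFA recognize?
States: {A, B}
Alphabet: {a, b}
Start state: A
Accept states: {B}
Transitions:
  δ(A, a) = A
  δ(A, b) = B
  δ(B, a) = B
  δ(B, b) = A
Testing a few strings:
  'bbb' → accept
  'bba' → reject
  'aab' → accept
  'aa' → reject
State roles: A=even number of b's so far; B=odd number of b's so far
All strings over {a,b} with an odd number of b's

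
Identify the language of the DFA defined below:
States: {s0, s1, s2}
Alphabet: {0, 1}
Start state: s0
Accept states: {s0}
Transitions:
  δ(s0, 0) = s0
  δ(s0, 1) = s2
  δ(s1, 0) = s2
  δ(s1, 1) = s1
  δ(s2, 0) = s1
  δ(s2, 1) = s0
Testing a few strings:
  '00' → accept
  '1000' → reject
  '0001' → reject
  '000' → accept
State roles: s0=value ≡ 0 (mod 3); s1=value ≡ 2 (mod 3); s2=value ≡ 1 (mod 3)
All binary strings representing a multiple of 3 (read in base 2; leading zeros allowed and ε counts as 0)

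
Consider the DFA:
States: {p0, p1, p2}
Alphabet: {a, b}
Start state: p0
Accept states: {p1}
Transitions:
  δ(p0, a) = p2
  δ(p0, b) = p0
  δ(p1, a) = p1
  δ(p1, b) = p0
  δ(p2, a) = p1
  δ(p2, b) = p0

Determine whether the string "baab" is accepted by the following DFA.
Processing string "baab":
  p0 --b--> p0
  p0 --a--> p2
  p2 --a--> p1
  p1 --b--> p0
Final state: p0
Accept states: {p1}
No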